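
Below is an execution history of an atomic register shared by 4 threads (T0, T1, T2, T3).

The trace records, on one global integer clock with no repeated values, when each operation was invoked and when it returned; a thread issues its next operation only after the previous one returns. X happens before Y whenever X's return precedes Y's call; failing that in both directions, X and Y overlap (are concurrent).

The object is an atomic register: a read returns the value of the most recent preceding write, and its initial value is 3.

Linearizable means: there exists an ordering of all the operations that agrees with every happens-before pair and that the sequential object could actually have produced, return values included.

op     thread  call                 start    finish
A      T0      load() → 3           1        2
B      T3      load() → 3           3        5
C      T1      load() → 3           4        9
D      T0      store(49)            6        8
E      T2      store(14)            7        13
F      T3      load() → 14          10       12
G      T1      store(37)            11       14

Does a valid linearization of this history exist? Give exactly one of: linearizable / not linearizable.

linearizable

a witness: A, B, C, D, E, F, G
step 1: A load() → 3 — value 3
step 2: B load() → 3 — value 3
step 3: C load() → 3 — value 3
step 4: D store(49) — value 49
step 5: E store(14) — value 14
step 6: F load() → 14 — value 14
step 7: G store(37) — value 37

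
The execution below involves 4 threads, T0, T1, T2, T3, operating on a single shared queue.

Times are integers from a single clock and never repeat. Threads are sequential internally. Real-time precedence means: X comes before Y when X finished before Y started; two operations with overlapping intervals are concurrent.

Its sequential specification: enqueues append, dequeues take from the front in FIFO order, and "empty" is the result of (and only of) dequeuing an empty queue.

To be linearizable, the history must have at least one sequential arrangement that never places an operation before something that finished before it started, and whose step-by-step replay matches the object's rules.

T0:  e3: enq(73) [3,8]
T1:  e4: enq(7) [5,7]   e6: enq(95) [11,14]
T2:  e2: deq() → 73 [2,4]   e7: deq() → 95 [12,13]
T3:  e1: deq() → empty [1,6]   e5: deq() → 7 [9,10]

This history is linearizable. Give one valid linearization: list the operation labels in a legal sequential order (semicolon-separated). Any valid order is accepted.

step 1: e1 deq() → empty — queue <>
step 2: e3 enq(73) — queue <73>
step 3: e2 deq() → 73 — queue <>
step 4: e4 enq(7) — queue <7>
step 5: e5 deq() → 7 — queue <>
step 6: e6 enq(95) — queue <95>
step 7: e7 deq() → 95 — queue <>

e1; e3; e2; e4; e5; e6; e7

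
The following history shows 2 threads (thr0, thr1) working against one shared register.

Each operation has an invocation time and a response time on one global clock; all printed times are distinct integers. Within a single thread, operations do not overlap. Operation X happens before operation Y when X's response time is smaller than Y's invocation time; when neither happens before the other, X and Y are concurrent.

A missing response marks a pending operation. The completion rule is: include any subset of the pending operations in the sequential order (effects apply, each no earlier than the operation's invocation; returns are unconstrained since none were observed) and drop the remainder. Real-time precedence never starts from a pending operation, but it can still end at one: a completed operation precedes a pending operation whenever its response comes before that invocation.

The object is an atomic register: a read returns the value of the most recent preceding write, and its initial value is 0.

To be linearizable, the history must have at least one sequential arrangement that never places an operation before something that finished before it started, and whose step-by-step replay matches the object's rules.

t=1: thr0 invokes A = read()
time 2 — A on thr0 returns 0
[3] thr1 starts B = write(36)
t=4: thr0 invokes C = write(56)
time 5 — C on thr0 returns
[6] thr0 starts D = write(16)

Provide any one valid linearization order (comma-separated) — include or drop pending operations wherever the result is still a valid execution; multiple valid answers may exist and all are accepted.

1. A read() → 0, leaving value 0
2. B write(36) (pending, included), leaving value 36
3. C write(56), leaving value 56

A, B, C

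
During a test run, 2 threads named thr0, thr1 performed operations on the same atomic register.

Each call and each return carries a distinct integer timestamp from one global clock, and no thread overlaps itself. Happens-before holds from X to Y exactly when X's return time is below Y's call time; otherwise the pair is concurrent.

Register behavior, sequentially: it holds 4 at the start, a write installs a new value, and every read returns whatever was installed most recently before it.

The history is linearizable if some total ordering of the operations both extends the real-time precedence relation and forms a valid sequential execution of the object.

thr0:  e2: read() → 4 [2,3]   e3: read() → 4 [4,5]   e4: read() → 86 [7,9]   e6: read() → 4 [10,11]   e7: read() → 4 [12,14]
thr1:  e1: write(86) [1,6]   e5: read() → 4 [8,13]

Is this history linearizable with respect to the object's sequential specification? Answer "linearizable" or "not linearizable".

events 1..10 are fine; event 11 — the response of e6 at time 11 — makes the prefix non-linearizable
all 3 real-time-respecting orders fail — 5 completed atomic register operations, no legal replay
no completion choice of the 1 pending operation (e5) rescues it — every subset was tried
e.g. e1, e2, e3, e4, e6 (pending dropped): illegal at step 2, since e2 read() → 4 cannot apply there
e.g. e2, e1, e3, e4, e6 (pending dropped): illegal at step 3, since e3 read() → 4 cannot apply there

not linearizable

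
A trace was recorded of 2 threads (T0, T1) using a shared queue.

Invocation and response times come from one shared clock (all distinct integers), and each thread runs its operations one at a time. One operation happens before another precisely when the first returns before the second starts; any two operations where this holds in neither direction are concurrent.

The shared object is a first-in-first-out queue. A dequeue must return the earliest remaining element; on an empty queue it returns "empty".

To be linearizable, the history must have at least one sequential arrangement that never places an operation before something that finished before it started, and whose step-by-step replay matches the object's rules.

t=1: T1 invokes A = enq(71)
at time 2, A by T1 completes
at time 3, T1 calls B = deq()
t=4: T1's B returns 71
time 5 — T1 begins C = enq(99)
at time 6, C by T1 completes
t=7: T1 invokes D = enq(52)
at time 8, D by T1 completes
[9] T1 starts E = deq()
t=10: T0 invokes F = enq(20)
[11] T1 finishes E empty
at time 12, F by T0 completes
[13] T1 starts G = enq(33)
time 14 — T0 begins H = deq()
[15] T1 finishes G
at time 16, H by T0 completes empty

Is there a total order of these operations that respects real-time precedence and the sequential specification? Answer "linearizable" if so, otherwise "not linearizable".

not linearizable

prefix check: 1..10 passes, 1..11 fails once E's time-11 response joins
exactly one order of the 5 completed ops respects real time; the queue replay fails
including or dropping the 1 pending operation (F) in any combination fails
one such order, A, B, C, D, E (pending dropped), breaks at step 5 where E deq() → empty is illegal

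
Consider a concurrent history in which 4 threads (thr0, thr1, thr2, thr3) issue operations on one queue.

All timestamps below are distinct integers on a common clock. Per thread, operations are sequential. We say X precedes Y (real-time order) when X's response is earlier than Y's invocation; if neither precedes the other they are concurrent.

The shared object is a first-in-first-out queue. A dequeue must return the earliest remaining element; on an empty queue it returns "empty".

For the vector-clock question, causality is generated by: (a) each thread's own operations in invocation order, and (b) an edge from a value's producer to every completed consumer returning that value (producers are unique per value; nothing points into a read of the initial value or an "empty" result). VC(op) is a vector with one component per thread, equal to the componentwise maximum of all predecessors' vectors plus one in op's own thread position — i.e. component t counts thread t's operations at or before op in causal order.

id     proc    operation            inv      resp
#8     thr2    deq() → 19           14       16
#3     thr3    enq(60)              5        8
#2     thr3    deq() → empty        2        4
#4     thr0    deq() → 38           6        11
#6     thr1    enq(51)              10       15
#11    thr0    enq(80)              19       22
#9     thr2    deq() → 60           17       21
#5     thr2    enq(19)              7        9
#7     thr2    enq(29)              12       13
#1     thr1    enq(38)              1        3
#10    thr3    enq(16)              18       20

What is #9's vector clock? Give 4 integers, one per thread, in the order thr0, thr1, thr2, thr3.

invoked at 2, #2 has no predecessors; its own thr3 bump gives (0, 0, 0, 1)
invoked at 7, #5 has no predecessors; its own thr2 bump gives (0, 0, 1, 0)
invoked at 1, #1 has no predecessors; its own thr1 bump gives (0, 1, 0, 0)
merge at #3 (invoked 5): VC(#2)=(0, 0, 0, 1), own-thread bump on thr3 → (0, 0, 0, 2)
merge at #7 (invoked 12): VC(#5)=(0, 0, 1, 0), own-thread bump on thr2 → (0, 0, 2, 0)
merge at #6 (invoked 10): VC(#1)=(0, 1, 0, 0), own-thread bump on thr1 → (0, 2, 0, 0)
merge at #4 (invoked 6): VC(#1)=(0, 1, 0, 0), own-thread bump on thr0 → (1, 1, 0, 0)
merge at #10 (invoked 18): VC(#3)=(0, 0, 0, 2), own-thread bump on thr3 → (0, 0, 0, 3)
merge at #8 (invoked 14): VC(#5)=(0, 0, 1, 0), VC(#7)=(0, 0, 2, 0), own-thread bump on thr2 → (0, 0, 3, 0)
merge at #11 (invoked 19): VC(#4)=(1, 1, 0, 0), own-thread bump on thr0 → (2, 1, 0, 0)
merge at #9 (invoked 17): VC(#3)=(0, 0, 0, 2), VC(#8)=(0, 0, 3, 0), own-thread bump on thr2 → (0, 0, 4, 2)
target: VC(#9) = (0, 0, 4, 2)

(0, 0, 4, 2)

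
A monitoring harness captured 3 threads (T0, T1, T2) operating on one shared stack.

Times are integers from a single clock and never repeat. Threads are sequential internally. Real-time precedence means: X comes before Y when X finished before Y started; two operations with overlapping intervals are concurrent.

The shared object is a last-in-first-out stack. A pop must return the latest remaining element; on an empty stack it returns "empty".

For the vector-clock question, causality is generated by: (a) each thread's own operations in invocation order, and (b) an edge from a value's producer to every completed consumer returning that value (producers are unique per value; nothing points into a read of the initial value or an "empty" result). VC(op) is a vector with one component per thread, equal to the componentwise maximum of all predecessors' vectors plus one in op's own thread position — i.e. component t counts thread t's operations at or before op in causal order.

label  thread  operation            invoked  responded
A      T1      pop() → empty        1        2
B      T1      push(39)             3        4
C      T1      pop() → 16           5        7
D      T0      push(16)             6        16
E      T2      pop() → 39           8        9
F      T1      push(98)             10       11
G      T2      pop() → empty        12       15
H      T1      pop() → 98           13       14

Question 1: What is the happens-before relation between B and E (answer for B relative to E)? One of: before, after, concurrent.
before

B spans [3,4], E spans [8,9]
resp(B)=4 < inv(E)=8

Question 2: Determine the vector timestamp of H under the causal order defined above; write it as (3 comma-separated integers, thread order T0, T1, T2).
(1, 5, 0)

A (invocation 1): nothing precedes it; T1's component alone gives (0, 1, 0)
D (invocation 6): nothing precedes it; T0's component alone gives (1, 0, 0)
merge at B (invoked 3): VC(A)=(0, 1, 0), own-thread bump on T1 → (0, 2, 0)
merge at E (invoked 8): VC(B)=(0, 2, 0), own-thread bump on T2 → (0, 2, 1)
merge at G (invoked 12): VC(E)=(0, 2, 1), own-thread bump on T2 → (0, 2, 2)
merge at C (invoked 5): VC(B)=(0, 2, 0), VC(D)=(1, 0, 0), own-thread bump on T1 → (1, 3, 0)
merge at F (invoked 10): VC(C)=(1, 3, 0), own-thread bump on T1 → (1, 4, 0)
merge at H (invoked 13): VC(F)=(1, 4, 0), own-thread bump on T1 → (1, 5, 0)
target: VC(H) = (1, 5, 0)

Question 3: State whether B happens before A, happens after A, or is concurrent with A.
after

B spans [3,4], A spans [1,2]
resp(A)=2 < inv(B)=3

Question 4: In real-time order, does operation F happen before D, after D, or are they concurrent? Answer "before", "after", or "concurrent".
concurrent

F spans [10,11], D spans [6,16]
the intervals overlap in both directions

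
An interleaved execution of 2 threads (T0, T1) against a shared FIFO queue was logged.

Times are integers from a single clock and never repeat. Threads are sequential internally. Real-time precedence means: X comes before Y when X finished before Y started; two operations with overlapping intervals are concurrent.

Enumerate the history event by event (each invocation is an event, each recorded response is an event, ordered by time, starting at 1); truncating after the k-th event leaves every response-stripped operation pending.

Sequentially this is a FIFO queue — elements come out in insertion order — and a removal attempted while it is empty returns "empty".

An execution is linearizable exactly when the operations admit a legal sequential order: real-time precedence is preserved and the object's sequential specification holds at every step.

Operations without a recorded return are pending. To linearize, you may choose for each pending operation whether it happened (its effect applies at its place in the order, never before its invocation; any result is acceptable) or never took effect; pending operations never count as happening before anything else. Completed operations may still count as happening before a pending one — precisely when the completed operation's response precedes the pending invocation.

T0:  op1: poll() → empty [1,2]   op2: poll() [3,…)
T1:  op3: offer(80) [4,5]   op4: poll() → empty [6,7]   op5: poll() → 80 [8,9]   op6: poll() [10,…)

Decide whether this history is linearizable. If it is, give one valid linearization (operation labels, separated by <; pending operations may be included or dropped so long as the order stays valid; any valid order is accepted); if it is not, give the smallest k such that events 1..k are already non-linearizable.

events 1..8 are fine; event 9 — the response of op5 at time 9 — makes the prefix non-linearizable
one real-time candidate order over the 4 completed operations — the FIFO queue replay rejects it
include/drop combinations of the 1 pending operation (op2) were all tried; none helps
e.g. op1, op3, op4, op5 (pending dropped): illegal at step 3, since op4 poll() → empty cannot apply there

not linearizable — minimal violating prefix: 9 events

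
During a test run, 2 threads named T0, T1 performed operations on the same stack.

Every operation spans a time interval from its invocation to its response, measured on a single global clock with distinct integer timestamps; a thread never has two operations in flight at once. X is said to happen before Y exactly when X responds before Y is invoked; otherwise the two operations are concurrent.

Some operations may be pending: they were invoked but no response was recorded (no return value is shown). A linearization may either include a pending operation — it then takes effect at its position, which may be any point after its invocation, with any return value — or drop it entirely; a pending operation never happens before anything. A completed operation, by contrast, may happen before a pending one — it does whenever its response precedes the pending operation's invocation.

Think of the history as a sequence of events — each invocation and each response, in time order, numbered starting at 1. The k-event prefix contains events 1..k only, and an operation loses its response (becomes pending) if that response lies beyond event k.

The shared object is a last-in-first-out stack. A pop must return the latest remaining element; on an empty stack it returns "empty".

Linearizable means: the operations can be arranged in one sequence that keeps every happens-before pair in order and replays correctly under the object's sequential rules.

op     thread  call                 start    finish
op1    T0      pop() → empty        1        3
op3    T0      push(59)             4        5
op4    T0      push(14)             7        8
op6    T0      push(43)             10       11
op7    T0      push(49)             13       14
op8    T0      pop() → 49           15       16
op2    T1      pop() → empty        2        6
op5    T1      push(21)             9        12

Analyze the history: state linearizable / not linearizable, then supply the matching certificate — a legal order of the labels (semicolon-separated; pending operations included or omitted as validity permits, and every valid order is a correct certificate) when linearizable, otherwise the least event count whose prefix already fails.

step 1: op1 pop() → empty — stack <>
step 2: op2 pop() → empty — stack <>
step 3: op3 push(59) — stack <59>
step 4: op4 push(14) — stack <59,14>
step 5: op5 push(21) — stack <59,14,21>
step 6: op6 push(43) — stack <59,14,21,43>
step 7: op7 push(49) — stack <59,14,21,43,49>
step 8: op8 pop() → 49 — stack <59,14,21,43>

linearizable — witness: op1; op2; op3; op4; op5; op6; op7; op8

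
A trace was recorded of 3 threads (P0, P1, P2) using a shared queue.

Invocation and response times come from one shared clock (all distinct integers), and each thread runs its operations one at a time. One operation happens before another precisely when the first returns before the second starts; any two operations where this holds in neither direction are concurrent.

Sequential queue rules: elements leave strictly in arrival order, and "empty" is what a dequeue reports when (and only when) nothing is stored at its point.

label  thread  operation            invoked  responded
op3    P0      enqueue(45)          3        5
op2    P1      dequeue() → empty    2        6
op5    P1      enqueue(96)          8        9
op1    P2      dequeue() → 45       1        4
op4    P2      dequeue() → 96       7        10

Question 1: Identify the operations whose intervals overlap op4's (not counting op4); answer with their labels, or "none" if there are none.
op5

op4 runs from 7 to 10; window-overlapping ops are concurrent
op1 [1,4]: before
op2 [2,6]: before
op3 [3,5]: before
op5 [8,9]: concurrent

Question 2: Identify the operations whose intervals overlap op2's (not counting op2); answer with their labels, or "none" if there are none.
op1, op3

op2 spans [2,6]; an op avoiding the whole window 2..6 is ordered, any other is concurrent
op1 [1,4]: concurrent
op3 [3,5]: concurrent
op4 [7,10]: after
op5 [8,9]: after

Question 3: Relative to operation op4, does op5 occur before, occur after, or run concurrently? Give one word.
concurrent

op5 spans [8,9], op4 spans [7,10]
the intervals overlap in both directions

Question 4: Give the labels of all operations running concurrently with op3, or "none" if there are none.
op1, op2

concurrent with op3 ([3,5]): every op whose interval crosses 3..5
op1 [1,4]: concurrent
op2 [2,6]: concurrent
op4 [7,10]: after
op5 [8,9]: after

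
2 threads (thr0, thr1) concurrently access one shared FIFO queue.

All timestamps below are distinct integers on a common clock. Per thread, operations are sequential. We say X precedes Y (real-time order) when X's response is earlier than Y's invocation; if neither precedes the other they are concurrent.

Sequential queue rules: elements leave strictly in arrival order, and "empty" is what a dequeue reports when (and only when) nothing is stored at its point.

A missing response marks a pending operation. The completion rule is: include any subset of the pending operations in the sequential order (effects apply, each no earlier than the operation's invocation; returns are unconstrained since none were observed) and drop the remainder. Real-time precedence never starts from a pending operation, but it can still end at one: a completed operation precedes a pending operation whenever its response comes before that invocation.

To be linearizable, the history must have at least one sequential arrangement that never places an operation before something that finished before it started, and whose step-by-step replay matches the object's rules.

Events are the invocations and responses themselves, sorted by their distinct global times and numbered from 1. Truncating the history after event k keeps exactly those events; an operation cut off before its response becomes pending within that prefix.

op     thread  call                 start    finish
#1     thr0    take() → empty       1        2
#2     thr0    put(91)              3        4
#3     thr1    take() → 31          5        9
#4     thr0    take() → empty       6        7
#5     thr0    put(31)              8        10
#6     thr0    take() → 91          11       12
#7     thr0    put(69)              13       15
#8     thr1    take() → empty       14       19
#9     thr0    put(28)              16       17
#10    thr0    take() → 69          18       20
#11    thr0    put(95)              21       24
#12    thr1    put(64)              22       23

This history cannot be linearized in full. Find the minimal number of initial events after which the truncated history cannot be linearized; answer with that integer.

9

events 1..8 are still linearizable — one witness is #1, #2, #3, #4:
step 1: #1 take() → empty — queue <>
step 2: #2 put(91) — queue <91>
step 3: #3 take() (pending, included) — queue <>
step 4: #4 take() → empty — queue <>
once event 9 joins (#3's response, time 9), exhaustive search finds no witness
no escape via the 1 pending operation (#5): every completion choice fails
take #1, #2, #3, #4 (pending dropped): step 3 already fails, because #3 take() → 31 cannot occur there
take #1, #2, #4, #3 (pending dropped): step 3 already fails, because #4 take() → empty cannot occur there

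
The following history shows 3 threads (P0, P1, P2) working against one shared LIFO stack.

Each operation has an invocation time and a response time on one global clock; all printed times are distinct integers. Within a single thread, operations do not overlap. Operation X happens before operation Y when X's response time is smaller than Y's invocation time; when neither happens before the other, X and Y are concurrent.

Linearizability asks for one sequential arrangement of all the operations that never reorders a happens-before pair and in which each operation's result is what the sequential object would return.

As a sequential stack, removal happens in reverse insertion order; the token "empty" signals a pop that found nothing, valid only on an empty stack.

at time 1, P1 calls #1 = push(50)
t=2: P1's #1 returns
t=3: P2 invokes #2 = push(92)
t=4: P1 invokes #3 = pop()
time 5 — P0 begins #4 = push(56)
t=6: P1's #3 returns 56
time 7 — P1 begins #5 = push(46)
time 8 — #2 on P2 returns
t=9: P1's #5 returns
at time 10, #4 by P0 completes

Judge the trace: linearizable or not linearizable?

linearizable

witness order: #1, #2, #4, #3, #5
step 1: #1 push(50) — stack <50>
step 2: #2 push(92) — stack <50,92>
step 3: #4 push(56) — stack <50,92,56>
step 4: #3 pop() → 56 — stack <50,92>
step 5: #5 push(46) — stack <50,92,46>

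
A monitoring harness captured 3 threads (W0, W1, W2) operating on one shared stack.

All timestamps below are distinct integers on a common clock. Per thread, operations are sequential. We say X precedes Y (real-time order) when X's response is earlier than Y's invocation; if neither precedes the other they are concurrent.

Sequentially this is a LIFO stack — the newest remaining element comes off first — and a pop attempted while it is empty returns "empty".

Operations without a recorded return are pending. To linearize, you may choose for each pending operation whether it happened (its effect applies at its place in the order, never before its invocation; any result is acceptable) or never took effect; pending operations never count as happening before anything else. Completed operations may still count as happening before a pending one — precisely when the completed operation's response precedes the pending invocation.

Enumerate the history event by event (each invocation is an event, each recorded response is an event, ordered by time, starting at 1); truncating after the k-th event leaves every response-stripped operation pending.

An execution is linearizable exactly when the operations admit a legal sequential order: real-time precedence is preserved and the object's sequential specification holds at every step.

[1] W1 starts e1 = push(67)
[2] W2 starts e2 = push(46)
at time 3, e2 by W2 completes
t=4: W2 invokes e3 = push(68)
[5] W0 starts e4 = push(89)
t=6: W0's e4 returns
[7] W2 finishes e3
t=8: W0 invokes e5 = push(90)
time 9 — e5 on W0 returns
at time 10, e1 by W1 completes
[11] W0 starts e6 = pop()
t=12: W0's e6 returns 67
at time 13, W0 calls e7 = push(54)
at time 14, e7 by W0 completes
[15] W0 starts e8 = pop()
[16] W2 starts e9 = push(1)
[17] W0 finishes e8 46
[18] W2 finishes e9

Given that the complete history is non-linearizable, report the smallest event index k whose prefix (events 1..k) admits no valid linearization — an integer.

17

events 1..16 are linearizable, e.g. via e2, e3, e4, e5, e1, e6, e7:
step 1: e2 push(46) — stack <46>
step 2: e3 push(68) — stack <46,68>
step 3: e4 push(89) — stack <46,68,89>
step 4: e5 push(90) — stack <46,68,89,90>
step 5: e1 push(67) — stack <46,68,89,90,67>
step 6: e6 pop() → 67 — stack <46,68,89,90>
step 7: e7 push(54) — stack <46,68,89,90,54>
once event 17 joins (e8's response, time 17), exhaustive search finds no witness
completion choices over the 1 pending operation (e9) were checked; none helps
for example e1, e2, e3, e4, e5, e6, e7, e8 (pending dropped) fails at step 6: e6 pop() → 67 is not legal there
for example e1, e2, e4, e3, e5, e6, e7, e8 (pending dropped) fails at step 6: e6 pop() → 67 is not legal there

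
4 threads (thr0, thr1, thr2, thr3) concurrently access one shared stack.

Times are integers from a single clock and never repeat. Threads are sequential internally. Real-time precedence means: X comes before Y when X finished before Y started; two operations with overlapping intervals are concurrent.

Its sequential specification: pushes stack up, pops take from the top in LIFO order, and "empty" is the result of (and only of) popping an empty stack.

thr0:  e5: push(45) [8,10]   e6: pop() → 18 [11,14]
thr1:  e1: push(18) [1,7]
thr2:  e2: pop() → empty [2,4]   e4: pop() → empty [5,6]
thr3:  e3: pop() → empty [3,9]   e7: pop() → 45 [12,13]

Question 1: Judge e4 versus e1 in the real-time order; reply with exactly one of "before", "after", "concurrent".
e4 spans [5,6], e1 spans [1,7]
the intervals overlap in both directions

concurrent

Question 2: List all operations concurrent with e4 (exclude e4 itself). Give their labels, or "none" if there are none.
e4 runs from 5 to 6; window-overlapping ops are concurrent
e1 [1,7]: concurrent
e2 [2,4]: before
e3 [3,9]: concurrent
e5 [8,10]: after
e6 [11,14]: after
e7 [12,13]: after

e1, e3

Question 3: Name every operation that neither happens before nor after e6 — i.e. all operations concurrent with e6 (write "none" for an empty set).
e6 spans [11,14]: anything still running between times 11 and 14 counts as concurrent
e1 [1,7]: before
e2 [2,4]: before
e3 [3,9]: before
e4 [5,6]: before
e5 [8,10]: before
e7 [12,13]: concurrent

e7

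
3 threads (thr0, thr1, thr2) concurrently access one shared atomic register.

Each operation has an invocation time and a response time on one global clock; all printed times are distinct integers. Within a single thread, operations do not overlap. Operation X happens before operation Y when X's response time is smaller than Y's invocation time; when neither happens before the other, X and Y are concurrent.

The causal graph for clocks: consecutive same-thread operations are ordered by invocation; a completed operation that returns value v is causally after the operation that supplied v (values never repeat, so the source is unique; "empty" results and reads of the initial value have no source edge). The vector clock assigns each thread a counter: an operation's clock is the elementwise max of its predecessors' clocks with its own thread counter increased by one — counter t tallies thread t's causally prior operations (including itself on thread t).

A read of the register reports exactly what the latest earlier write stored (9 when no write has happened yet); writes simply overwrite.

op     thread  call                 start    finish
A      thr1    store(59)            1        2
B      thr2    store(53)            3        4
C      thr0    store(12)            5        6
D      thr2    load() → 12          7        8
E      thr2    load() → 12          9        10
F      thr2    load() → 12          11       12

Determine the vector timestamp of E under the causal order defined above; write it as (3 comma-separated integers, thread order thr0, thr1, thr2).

no predecessors for B (invoked 3): thr2 increments from zero → (0, 0, 1)
no predecessors for A (invoked 1): thr1 increments from zero → (0, 1, 0)
no predecessors for C (invoked 5): thr0 increments from zero → (1, 0, 0)
from VC(B)=(0, 0, 1), VC(C)=(1, 0, 0), D (invoked 7) maxes components and bumps thr2 → (1, 0, 2)
from VC(C)=(1, 0, 0), VC(D)=(1, 0, 2), E (invoked 9) maxes components and bumps thr2 → (1, 0, 3)
from VC(C)=(1, 0, 0), VC(E)=(1, 0, 3), F (invoked 11) maxes components and bumps thr2 → (1, 0, 4)
target: VC(E) = (1, 0, 3)

(1, 0, 3)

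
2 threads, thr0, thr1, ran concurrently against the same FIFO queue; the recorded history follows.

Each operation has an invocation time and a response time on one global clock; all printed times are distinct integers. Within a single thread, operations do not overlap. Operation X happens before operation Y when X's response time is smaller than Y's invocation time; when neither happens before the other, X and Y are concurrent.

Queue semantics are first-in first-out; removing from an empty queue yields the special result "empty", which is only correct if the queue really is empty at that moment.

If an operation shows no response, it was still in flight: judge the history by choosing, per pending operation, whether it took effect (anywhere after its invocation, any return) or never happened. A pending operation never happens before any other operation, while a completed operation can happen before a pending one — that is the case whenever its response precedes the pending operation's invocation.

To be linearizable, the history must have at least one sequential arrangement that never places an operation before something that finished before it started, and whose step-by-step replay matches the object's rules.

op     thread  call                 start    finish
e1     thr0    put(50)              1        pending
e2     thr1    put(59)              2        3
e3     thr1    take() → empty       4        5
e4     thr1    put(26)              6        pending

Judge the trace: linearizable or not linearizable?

not linearizable

through event 4 a valid linearization exists; event 5 (e3 responding at time 5) ends that
the sole real-time-consistent order of 2 completed operations fails the FIFO queue replay
completion choices over the 1 pending operation (e1) were checked; none helps
e.g. e2, e3 (pending dropped): illegal at step 2, since e3 take() → empty cannot apply there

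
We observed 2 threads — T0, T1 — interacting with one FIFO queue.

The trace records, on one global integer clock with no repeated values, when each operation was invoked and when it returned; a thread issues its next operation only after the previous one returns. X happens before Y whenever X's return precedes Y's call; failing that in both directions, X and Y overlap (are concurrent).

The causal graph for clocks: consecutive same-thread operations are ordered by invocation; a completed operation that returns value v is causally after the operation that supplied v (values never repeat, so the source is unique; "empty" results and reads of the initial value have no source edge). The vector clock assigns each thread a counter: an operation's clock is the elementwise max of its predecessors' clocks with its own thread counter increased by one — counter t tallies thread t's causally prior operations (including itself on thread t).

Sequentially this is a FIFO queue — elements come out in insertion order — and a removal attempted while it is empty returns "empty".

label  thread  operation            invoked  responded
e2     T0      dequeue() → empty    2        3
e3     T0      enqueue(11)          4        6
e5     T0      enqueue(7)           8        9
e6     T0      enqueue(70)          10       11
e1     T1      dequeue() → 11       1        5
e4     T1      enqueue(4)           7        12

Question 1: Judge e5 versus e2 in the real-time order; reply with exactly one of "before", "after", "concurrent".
e5 spans [8,9], e2 spans [2,3]
resp(e2)=3 < inv(e5)=8

after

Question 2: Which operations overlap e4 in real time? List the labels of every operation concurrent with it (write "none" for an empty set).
e4 runs from 7 to 12; window-overlapping ops are concurrent
e1 [1,5]: before
e2 [2,3]: before
e3 [4,6]: before
e5 [8,9]: concurrent
e6 [10,11]: concurrent

e5, e6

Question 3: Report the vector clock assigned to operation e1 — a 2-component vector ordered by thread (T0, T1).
e2, invoked 2, has no incoming edges; only T0's bump applies → (1, 0)
e3 (invocation 4): componentwise max over VC(e2)=(1, 0), +1 at T0, giving (2, 0)
e1 (invocation 1): componentwise max over VC(e3)=(2, 0), +1 at T1, giving (2, 1)
e5 (invocation 8): componentwise max over VC(e3)=(2, 0), +1 at T0, giving (3, 0)
e4 (invocation 7): componentwise max over VC(e1)=(2, 1), +1 at T1, giving (2, 2)
e6 (invocation 10): componentwise max over VC(e5)=(3, 0), +1 at T0, giving (4, 0)
target: VC(e1) = (2, 1)

(2, 1)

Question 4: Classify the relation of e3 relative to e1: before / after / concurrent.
e3 spans [4,6], e1 spans [1,5]
the intervals overlap in both directions

concurrent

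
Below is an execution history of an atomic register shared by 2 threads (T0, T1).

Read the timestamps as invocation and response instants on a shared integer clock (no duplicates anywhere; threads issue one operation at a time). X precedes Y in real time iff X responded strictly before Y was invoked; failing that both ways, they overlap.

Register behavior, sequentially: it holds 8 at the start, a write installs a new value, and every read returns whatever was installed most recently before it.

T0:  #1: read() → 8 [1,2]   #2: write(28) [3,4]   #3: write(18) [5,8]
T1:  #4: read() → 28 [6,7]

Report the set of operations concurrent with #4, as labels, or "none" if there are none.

concurrent with #4 ([6,7]): every op whose interval crosses 6..7
#1 [1,2]: before
#2 [3,4]: before
#3 [5,8]: concurrent

#3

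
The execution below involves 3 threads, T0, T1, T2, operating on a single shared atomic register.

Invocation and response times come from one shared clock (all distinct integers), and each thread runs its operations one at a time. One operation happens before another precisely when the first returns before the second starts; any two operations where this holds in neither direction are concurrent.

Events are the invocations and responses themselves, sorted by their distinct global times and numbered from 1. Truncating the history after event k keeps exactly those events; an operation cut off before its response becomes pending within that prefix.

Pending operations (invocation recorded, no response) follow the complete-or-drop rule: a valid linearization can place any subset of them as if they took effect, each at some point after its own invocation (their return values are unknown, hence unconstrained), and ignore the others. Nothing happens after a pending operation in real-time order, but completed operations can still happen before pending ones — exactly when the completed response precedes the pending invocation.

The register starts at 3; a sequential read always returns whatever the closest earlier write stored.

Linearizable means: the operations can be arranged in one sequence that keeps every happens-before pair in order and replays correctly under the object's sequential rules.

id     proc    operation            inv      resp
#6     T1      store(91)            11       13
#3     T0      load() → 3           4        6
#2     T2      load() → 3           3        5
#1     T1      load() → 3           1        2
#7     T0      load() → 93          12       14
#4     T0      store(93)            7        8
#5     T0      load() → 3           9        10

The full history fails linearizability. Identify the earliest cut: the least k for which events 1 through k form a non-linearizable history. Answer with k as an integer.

10

events 1..9 are still linearizable — one witness is #1, #2, #3, #4:
after step 1 (#1 load() → 3): value 3
after step 2 (#2 load() → 3): value 3
after step 3 (#3 load() → 3): value 3
after step 4 (#4 store(93)): value 93
adding event 10 (#5 responds at 10) leaves no legal real-time order
sample order #1, #2, #3, #4, #5 stalls at step 5 — #5 load() → 3 has no legal effect
sample order #1, #3, #2, #4, #5 stalls at step 5 — #5 load() → 3 has no legal effect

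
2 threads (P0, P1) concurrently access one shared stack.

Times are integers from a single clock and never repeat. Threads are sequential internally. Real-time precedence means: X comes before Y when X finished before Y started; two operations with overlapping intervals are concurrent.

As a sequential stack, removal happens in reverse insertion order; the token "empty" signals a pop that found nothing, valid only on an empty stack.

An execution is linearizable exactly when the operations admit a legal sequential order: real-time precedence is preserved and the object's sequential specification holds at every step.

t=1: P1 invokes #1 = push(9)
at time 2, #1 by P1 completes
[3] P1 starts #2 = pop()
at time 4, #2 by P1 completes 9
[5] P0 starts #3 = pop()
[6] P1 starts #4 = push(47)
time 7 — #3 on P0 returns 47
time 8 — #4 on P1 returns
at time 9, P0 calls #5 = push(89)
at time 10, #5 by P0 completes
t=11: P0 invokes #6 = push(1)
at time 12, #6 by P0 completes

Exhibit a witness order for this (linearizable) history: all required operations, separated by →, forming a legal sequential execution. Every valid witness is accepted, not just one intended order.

after step 1 (#1 push(9)): stack <9>
after step 2 (#2 pop() → 9): stack <>
after step 3 (#4 push(47)): stack <47>
after step 4 (#3 pop() → 47): stack <>
after step 5 (#5 push(89)): stack <89>
after step 6 (#6 push(1)): stack <89,1>

#1 → #2 → #4 → #3 → #5 → #6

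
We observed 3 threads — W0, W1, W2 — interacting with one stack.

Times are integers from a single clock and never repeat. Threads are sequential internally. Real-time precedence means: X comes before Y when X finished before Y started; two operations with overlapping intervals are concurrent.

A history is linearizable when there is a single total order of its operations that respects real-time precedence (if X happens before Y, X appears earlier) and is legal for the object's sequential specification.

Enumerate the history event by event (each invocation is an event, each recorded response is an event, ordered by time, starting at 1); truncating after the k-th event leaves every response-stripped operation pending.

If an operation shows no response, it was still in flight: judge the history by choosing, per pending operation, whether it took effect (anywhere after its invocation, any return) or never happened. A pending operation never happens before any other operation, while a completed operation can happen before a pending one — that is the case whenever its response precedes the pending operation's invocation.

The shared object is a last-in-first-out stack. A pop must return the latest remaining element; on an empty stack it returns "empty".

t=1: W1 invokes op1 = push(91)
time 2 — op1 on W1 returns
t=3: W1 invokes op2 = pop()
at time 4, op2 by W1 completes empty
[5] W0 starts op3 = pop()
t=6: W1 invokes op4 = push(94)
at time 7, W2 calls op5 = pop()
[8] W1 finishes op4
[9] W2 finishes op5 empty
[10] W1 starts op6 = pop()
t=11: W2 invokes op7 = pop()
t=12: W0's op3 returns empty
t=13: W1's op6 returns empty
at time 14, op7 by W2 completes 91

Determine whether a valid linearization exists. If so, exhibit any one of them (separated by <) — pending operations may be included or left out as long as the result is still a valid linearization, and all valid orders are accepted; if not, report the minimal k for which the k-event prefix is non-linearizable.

not linearizable — minimal violating prefix: 4 events

already the first 4 events (up to op2's response at time 4) admit no linearization; the first 3 still do
a single order respects real time; the 2 completed stack operations fail replay along it
e.g. op1, op2: illegal at step 2, since op2 pop() → empty cannot apply there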